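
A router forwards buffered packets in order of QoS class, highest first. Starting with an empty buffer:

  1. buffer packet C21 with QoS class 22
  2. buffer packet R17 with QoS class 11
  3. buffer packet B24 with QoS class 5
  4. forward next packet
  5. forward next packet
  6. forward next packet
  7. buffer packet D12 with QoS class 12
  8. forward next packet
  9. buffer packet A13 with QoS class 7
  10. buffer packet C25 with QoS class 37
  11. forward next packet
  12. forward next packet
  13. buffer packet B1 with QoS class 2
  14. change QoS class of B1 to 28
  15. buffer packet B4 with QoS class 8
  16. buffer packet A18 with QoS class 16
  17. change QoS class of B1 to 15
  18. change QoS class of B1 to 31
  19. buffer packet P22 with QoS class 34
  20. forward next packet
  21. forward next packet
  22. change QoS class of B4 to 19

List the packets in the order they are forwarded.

[C21, R17, B24, D12, C25, A13, P22, B1]

add C21 (QoS class 22) → {C21:22}
add R17 (QoS class 11) → {C21:22, R17:11}
add B24 (QoS class 5) → {C21:22, R17:11, B24:5}
forward next packet → C21; now {R17:11, B24:5}
forward next packet → R17; now {B24:5}
forward next packet → B24; now {}
add D12 (QoS class 12) → {D12:12}
forward next packet → D12; now {}
add A13 (QoS class 7) → {A13:7}
add C25 (QoS class 37) → {C25:37, A13:7}
forward next packet → C25; now {A13:7}
forward next packet → A13; now {}
add B1 (QoS class 2) → {B1:2}
update B1 to QoS class 28 → {B1:28}
add B4 (QoS class 8) → {B1:28, B4:8}
add A18 (QoS class 16) → {B1:28, A18:16, B4:8}
update B1 to QoS class 15 → {A18:16, B1:15, B4:8}
update B1 to QoS class 31 → {B1:31, A18:16, B4:8}
add P22 (QoS class 34) → {P22:34, B1:31, A18:16, B4:8}
forward next packet → P22; now {B1:31, A18:16, B4:8}
forward next packet → B1; now {A18:16, B4:8}
update B4 to QoS class 19 → {B4:19, A18:16}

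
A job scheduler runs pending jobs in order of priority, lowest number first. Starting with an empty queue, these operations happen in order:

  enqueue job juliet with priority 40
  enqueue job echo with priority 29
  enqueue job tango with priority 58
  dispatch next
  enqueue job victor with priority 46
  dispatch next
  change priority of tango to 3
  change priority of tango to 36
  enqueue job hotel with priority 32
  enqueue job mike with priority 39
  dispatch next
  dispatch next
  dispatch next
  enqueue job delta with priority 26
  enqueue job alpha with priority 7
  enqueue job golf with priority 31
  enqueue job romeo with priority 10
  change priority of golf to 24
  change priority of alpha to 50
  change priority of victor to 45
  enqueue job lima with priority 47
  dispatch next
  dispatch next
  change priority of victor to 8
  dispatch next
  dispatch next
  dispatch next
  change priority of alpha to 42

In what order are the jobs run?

echo → juliet → hotel → tango → mike → romeo → golf → victor → delta → lima

add juliet (priority 40) → {juliet:40}
add echo (priority 29) → {echo:29, juliet:40}
add tango (priority 58) → {echo:29, juliet:40, tango:58}
dispatch next → echo; now {juliet:40, tango:58}
add victor (priority 46) → {juliet:40, victor:46, tango:58}
dispatch next → juliet; now {victor:46, tango:58}
update tango to priority 3 → {tango:3, victor:46}
update tango to priority 36 → {tango:36, victor:46}
add hotel (priority 32) → {hotel:32, tango:36, victor:46}
add mike (priority 39) → {hotel:32, tango:36, mike:39, victor:46}
dispatch next → hotel; now {tango:36, mike:39, victor:46}
dispatch next → tango; now {mike:39, victor:46}
dispatch next → mike; now {victor:46}
add delta (priority 26) → {delta:26, victor:46}
add alpha (priority 7) → {alpha:7, delta:26, victor:46}
add golf (priority 31) → {alpha:7, delta:26, golf:31, victor:46}
add romeo (priority 10) → {alpha:7, romeo:10, delta:26, golf:31, victor:46}
update golf to priority 24 → {alpha:7, romeo:10, golf:24, delta:26, victor:46}
update alpha to priority 50 → {romeo:10, golf:24, delta:26, victor:46, alpha:50}
update victor to priority 45 → {romeo:10, golf:24, delta:26, victor:45, alpha:50}
add lima (priority 47) → {romeo:10, golf:24, delta:26, victor:45, lima:47, alpha:50}
dispatch next → romeo; now {golf:24, delta:26, victor:45, lima:47, alpha:50}
dispatch next → golf; now {delta:26, victor:45, lima:47, alpha:50}
update victor to priority 8 → {victor:8, delta:26, lima:47, alpha:50}
dispatch next → victor; now {delta:26, lima:47, alpha:50}
dispatch next → delta; now {lima:47, alpha:50}
dispatch next → lima; now {alpha:50}
update alpha to priority 42 → {alpha:42}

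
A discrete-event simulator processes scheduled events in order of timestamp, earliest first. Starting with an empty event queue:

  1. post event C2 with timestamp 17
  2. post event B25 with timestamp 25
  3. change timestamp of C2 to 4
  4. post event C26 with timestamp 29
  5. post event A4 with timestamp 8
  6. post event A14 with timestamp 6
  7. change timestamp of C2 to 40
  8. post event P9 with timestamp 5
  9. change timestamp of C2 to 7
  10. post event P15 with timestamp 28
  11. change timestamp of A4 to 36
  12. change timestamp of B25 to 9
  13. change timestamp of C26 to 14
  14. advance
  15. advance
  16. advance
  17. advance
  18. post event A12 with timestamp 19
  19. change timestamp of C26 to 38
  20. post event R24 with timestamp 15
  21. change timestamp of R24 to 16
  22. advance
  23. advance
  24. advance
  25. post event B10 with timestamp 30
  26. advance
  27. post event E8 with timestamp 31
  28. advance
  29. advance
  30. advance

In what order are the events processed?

[P9, A14, C2, B25, R24, A12, P15, B10, E8, A4, C26]

add C2 (timestamp 17) → {C2:17}
add B25 (timestamp 25) → {C2:17, B25:25}
update C2 to timestamp 4 → {C2:4, B25:25}
add C26 (timestamp 29) → {C2:4, B25:25, C26:29}
add A4 (timestamp 8) → {C2:4, A4:8, B25:25, C26:29}
add A14 (timestamp 6) → {C2:4, A14:6, A4:8, B25:25, C26:29}
update C2 to timestamp 40 → {A14:6, A4:8, B25:25, C26:29, C2:40}
add P9 (timestamp 5) → {P9:5, A14:6, A4:8, B25:25, C26:29, C2:40}
update C2 to timestamp 7 → {P9:5, A14:6, C2:7, A4:8, B25:25, C26:29}
add P15 (timestamp 28) → {P9:5, A14:6, C2:7, A4:8, B25:25, P15:28, C26:29}
update A4 to timestamp 36 → {P9:5, A14:6, C2:7, B25:25, P15:28, C26:29, A4:36}
update B25 to timestamp 9 → {P9:5, A14:6, C2:7, B25:9, P15:28, C26:29, A4:36}
update C26 to timestamp 14 → {P9:5, A14:6, C2:7, B25:9, C26:14, P15:28, A4:36}
advance → P9; now {A14:6, C2:7, B25:9, C26:14, P15:28, A4:36}
advance → A14; now {C2:7, B25:9, C26:14, P15:28, A4:36}
advance → C2; now {B25:9, C26:14, P15:28, A4:36}
advance → B25; now {C26:14, P15:28, A4:36}
add A12 (timestamp 19) → {C26:14, A12:19, P15:28, A4:36}
update C26 to timestamp 38 → {A12:19, P15:28, A4:36, C26:38}
add R24 (timestamp 15) → {R24:15, A12:19, P15:28, A4:36, C26:38}
update R24 to timestamp 16 → {R24:16, A12:19, P15:28, A4:36, C26:38}
advance → R24; now {A12:19, P15:28, A4:36, C26:38}
advance → A12; now {P15:28, A4:36, C26:38}
advance → P15; now {A4:36, C26:38}
add B10 (timestamp 30) → {B10:30, A4:36, C26:38}
advance → B10; now {A4:36, C26:38}
add E8 (timestamp 31) → {E8:31, A4:36, C26:38}
advance → E8; now {A4:36, C26:38}
advance → A4; now {C26:38}
advance → C26; now {}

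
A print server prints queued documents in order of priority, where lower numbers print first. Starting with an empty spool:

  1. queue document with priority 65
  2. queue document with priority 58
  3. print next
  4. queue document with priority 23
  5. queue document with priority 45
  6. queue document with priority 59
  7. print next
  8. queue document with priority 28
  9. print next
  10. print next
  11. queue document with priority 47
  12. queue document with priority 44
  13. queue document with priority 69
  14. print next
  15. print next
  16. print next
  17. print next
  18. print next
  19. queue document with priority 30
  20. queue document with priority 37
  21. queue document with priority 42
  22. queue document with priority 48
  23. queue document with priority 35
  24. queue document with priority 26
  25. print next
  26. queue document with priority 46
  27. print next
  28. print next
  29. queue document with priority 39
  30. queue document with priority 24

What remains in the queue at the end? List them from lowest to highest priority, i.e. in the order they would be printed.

[24, 37, 39, 42, 46, 48]

insert 65 → {65}
insert 58 → {58, 65}
print next → 58; now {65}
insert 23 → {23, 65}
insert 45 → {23, 45, 65}
insert 59 → {23, 45, 59, 65}
print next → 23; now {45, 59, 65}
insert 28 → {28, 45, 59, 65}
print next → 28; now {45, 59, 65}
print next → 45; now {59, 65}
insert 47 → {47, 59, 65}
insert 44 → {44, 47, 59, 65}
insert 69 → {44, 47, 59, 65, 69}
print next → 44; now {47, 59, 65, 69}
print next → 47; now {59, 65, 69}
print next → 59; now {65, 69}
print next → 65; now {69}
print next → 69; now {}
insert 30 → {30}
insert 37 → {30, 37}
insert 42 → {30, 37, 42}
insert 48 → {30, 37, 42, 48}
insert 35 → {30, 35, 37, 42, 48}
insert 26 → {26, 30, 35, 37, 42, 48}
print next → 26; now {30, 35, 37, 42, 48}
insert 46 → {30, 35, 37, 42, 46, 48}
print next → 30; now {35, 37, 42, 46, 48}
print next → 35; now {37, 42, 46, 48}
insert 39 → {37, 39, 42, 46, 48}
insert 24 → {24, 37, 39, 42, 46, 48}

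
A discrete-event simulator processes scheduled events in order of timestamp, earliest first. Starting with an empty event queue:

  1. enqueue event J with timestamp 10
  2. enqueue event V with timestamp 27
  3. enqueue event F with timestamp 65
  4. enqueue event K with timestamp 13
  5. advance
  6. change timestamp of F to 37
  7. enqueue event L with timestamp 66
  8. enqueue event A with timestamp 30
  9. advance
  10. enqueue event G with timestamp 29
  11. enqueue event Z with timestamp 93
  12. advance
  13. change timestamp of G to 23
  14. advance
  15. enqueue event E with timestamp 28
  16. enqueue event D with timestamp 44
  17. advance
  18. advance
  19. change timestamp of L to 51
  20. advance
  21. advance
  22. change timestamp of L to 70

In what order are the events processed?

[J, K, V, G, E, A, F, D]

add J (timestamp 10) → {J:10}
add V (timestamp 27) → {J:10, V:27}
add F (timestamp 65) → {J:10, V:27, F:65}
add K (timestamp 13) → {J:10, K:13, V:27, F:65}
advance → J; now {K:13, V:27, F:65}
update F to timestamp 37 → {K:13, V:27, F:37}
add L (timestamp 66) → {K:13, V:27, F:37, L:66}
add A (timestamp 30) → {K:13, V:27, A:30, F:37, L:66}
advance → K; now {V:27, A:30, F:37, L:66}
add G (timestamp 29) → {V:27, G:29, A:30, F:37, L:66}
add Z (timestamp 93) → {V:27, G:29, A:30, F:37, L:66, Z:93}
advance → V; now {G:29, A:30, F:37, L:66, Z:93}
update G to timestamp 23 → {G:23, A:30, F:37, L:66, Z:93}
advance → G; now {A:30, F:37, L:66, Z:93}
add E (timestamp 28) → {E:28, A:30, F:37, L:66, Z:93}
add D (timestamp 44) → {E:28, A:30, F:37, D:44, L:66, Z:93}
advance → E; now {A:30, F:37, D:44, L:66, Z:93}
advance → A; now {F:37, D:44, L:66, Z:93}
update L to timestamp 51 → {F:37, D:44, L:51, Z:93}
advance → F; now {D:44, L:51, Z:93}
advance → D; now {L:51, Z:93}
update L to timestamp 70 → {L:70, Z:93}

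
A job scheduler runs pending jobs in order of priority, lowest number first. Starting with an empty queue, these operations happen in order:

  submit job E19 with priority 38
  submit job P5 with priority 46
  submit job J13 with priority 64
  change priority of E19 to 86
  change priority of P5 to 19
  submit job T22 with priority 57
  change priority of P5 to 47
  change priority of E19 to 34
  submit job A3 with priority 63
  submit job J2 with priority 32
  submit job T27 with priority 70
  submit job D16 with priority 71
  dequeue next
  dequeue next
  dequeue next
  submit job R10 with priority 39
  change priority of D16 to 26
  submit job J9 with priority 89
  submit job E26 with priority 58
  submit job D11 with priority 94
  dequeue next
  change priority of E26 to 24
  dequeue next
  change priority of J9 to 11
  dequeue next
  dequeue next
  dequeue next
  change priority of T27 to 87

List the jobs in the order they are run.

J2, E19, P5, D16, E26, J9, R10, T22

add E19 (priority 38) → {E19:38}
add P5 (priority 46) → {E19:38, P5:46}
add J13 (priority 64) → {E19:38, P5:46, J13:64}
update E19 to priority 86 → {P5:46, J13:64, E19:86}
update P5 to priority 19 → {P5:19, J13:64, E19:86}
add T22 (priority 57) → {P5:19, T22:57, J13:64, E19:86}
update P5 to priority 47 → {P5:47, T22:57, J13:64, E19:86}
update E19 to priority 34 → {E19:34, P5:47, T22:57, J13:64}
add A3 (priority 63) → {E19:34, P5:47, T22:57, A3:63, J13:64}
add J2 (priority 32) → {J2:32, E19:34, P5:47, T22:57, A3:63, J13:64}
add T27 (priority 70) → {J2:32, E19:34, P5:47, T22:57, A3:63, J13:64, T27:70}
add D16 (priority 71) → {J2:32, E19:34, P5:47, T22:57, A3:63, J13:64, T27:70, D16:71}
dequeue next → J2; now {E19:34, P5:47, T22:57, A3:63, J13:64, T27:70, D16:71}
dequeue next → E19; now {P5:47, T22:57, A3:63, J13:64, T27:70, D16:71}
dequeue next → P5; now {T22:57, A3:63, J13:64, T27:70, D16:71}
add R10 (priority 39) → {R10:39, T22:57, A3:63, J13:64, T27:70, D16:71}
update D16 to priority 26 → {D16:26, R10:39, T22:57, A3:63, J13:64, T27:70}
add J9 (priority 89) → {D16:26, R10:39, T22:57, A3:63, J13:64, T27:70, J9:89}
add E26 (priority 58) → {D16:26, R10:39, T22:57, E26:58, A3:63, J13:64, T27:70, J9:89}
add D11 (priority 94) → {D16:26, R10:39, T22:57, E26:58, A3:63, J13:64, T27:70, J9:89, D11:94}
dequeue next → D16; now {R10:39, T22:57, E26:58, A3:63, J13:64, T27:70, J9:89, D11:94}
update E26 to priority 24 → {E26:24, R10:39, T22:57, A3:63, J13:64, T27:70, J9:89, D11:94}
dequeue next → E26; now {R10:39, T22:57, A3:63, J13:64, T27:70, J9:89, D11:94}
update J9 to priority 11 → {J9:11, R10:39, T22:57, A3:63, J13:64, T27:70, D11:94}
dequeue next → J9; now {R10:39, T22:57, A3:63, J13:64, T27:70, D11:94}
dequeue next → R10; now {T22:57, A3:63, J13:64, T27:70, D11:94}
dequeue next → T22; now {A3:63, J13:64, T27:70, D11:94}
update T27 to priority 87 → {A3:63, J13:64, T27:87, D11:94}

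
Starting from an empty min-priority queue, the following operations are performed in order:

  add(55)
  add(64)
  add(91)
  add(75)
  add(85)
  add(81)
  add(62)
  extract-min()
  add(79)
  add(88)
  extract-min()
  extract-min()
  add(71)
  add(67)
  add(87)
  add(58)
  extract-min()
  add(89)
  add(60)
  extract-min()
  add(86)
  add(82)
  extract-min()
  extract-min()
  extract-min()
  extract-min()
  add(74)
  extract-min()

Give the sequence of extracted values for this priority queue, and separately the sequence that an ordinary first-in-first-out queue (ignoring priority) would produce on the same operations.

insert 55 → {55}
insert 64 → {55, 64}
insert 91 → {55, 64, 91}
insert 75 → {55, 64, 75, 91}
insert 85 → {55, 64, 75, 85, 91}
insert 81 → {55, 64, 75, 81, 85, 91}
insert 62 → {55, 62, 64, 75, 81, 85, 91}
extract-min → 55; now {62, 64, 75, 81, 85, 91}
insert 79 → {62, 64, 75, 79, 81, 85, 91}
insert 88 → {62, 64, 75, 79, 81, 85, 88, 91}
extract-min → 62; now {64, 75, 79, 81, 85, 88, 91}
extract-min → 64; now {75, 79, 81, 85, 88, 91}
insert 71 → {71, 75, 79, 81, 85, 88, 91}
insert 67 → {67, 71, 75, 79, 81, 85, 88, 91}
insert 87 → {67, 71, 75, 79, 81, 85, 87, 88, 91}
insert 58 → {58, 67, 71, 75, 79, 81, 85, 87, 88, 91}
extract-min → 58; now {67, 71, 75, 79, 81, 85, 87, 88, 91}
insert 89 → {67, 71, 75, 79, 81, 85, 87, 88, 89, 91}
insert 60 → {60, 67, 71, 75, 79, 81, 85, 87, 88, 89, 91}
extract-min → 60; now {67, 71, 75, 79, 81, 85, 87, 88, 89, 91}
insert 86 → {67, 71, 75, 79, 81, 85, 86, 87, 88, 89, 91}
insert 82 → {67, 71, 75, 79, 81, 82, 85, 86, 87, 88, 89, 91}
extract-min → 67; now {71, 75, 79, 81, 82, 85, 86, 87, 88, 89, 91}
extract-min → 71; now {75, 79, 81, 82, 85, 86, 87, 88, 89, 91}
extract-min → 75; now {79, 81, 82, 85, 86, 87, 88, 89, 91}
extract-min → 79; now {81, 82, 85, 86, 87, 88, 89, 91}
insert 74 → {74, 81, 82, 85, 86, 87, 88, 89, 91}
extract-min → 74; now {81, 82, 85, 86, 87, 88, 89, 91}

priority queue: 55, 62, 64, 58, 60, 67, 71, 75, 79, 74; FIFO queue: 55 → 64 → 91 → 75 → 85 → 81 → 62 → 79 → 88 → 71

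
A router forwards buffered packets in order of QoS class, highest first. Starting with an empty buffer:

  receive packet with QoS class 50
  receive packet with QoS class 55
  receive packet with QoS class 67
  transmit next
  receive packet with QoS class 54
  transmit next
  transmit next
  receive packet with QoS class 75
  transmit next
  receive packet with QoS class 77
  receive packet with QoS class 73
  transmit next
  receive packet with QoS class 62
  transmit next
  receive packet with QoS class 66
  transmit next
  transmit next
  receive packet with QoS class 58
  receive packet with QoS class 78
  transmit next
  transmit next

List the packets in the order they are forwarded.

67, 55, 54, 75, 77, 73, 66, 62, 78, 58

insert 50 → {50}
insert 55 → {55, 50}
insert 67 → {67, 55, 50}
transmit next → 67; now {55, 50}
insert 54 → {55, 54, 50}
transmit next → 55; now {54, 50}
transmit next → 54; now {50}
insert 75 → {75, 50}
transmit next → 75; now {50}
insert 77 → {77, 50}
insert 73 → {77, 73, 50}
transmit next → 77; now {73, 50}
insert 62 → {73, 62, 50}
transmit next → 73; now {62, 50}
insert 66 → {66, 62, 50}
transmit next → 66; now {62, 50}
transmit next → 62; now {50}
insert 58 → {58, 50}
insert 78 → {78, 58, 50}
transmit next → 78; now {58, 50}
transmit next → 58; now {50}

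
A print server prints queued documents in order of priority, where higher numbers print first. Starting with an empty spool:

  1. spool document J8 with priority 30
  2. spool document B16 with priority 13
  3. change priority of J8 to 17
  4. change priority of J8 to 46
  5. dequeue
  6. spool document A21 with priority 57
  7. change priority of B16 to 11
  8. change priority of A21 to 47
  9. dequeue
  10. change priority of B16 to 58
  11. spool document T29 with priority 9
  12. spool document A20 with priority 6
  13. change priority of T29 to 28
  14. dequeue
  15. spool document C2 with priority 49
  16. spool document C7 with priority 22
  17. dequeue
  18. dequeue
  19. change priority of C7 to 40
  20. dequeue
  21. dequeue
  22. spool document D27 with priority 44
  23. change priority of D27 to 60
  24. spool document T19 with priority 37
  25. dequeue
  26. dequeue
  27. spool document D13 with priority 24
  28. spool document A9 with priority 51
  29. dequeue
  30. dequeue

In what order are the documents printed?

add J8 (priority 30) → {J8:30}
add B16 (priority 13) → {J8:30, B16:13}
update J8 to priority 17 → {J8:17, B16:13}
update J8 to priority 46 → {J8:46, B16:13}
dequeue → J8; now {B16:13}
add A21 (priority 57) → {A21:57, B16:13}
update B16 to priority 11 → {A21:57, B16:11}
update A21 to priority 47 → {A21:47, B16:11}
dequeue → A21; now {B16:11}
update B16 to priority 58 → {B16:58}
add T29 (priority 9) → {B16:58, T29:9}
add A20 (priority 6) → {B16:58, T29:9, A20:6}
update T29 to priority 28 → {B16:58, T29:28, A20:6}
dequeue → B16; now {T29:28, A20:6}
add C2 (priority 49) → {C2:49, T29:28, A20:6}
add C7 (priority 22) → {C2:49, T29:28, C7:22, A20:6}
dequeue → C2; now {T29:28, C7:22, A20:6}
dequeue → T29; now {C7:22, A20:6}
update C7 to priority 40 → {C7:40, A20:6}
dequeue → C7; now {A20:6}
dequeue → A20; now {}
add D27 (priority 44) → {D27:44}
update D27 to priority 60 → {D27:60}
add T19 (priority 37) → {D27:60, T19:37}
dequeue → D27; now {T19:37}
dequeue → T19; now {}
add D13 (priority 24) → {D13:24}
add A9 (priority 51) → {A9:51, D13:24}
dequeue → A9; now {D13:24}
dequeue → D13; now {}

[J8, A21, B16, C2, T29, C7, A20, D27, T19, A9, D13]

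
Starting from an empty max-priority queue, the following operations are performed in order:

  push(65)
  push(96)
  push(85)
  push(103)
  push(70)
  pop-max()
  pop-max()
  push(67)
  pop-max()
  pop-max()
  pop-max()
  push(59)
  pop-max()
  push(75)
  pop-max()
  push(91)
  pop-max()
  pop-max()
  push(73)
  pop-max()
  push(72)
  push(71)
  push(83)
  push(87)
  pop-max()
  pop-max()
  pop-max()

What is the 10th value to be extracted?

73

insert 65 → {65}
insert 96 → {96, 65}
insert 85 → {96, 85, 65}
insert 103 → {103, 96, 85, 65}
insert 70 → {103, 96, 85, 70, 65}
pop-max → 103; now {96, 85, 70, 65}
pop-max → 96; now {85, 70, 65}
insert 67 → {85, 70, 67, 65}
pop-max → 85; now {70, 67, 65}
pop-max → 70; now {67, 65}
pop-max → 67; now {65}
insert 59 → {65, 59}
pop-max → 65; now {59}
insert 75 → {75, 59}
pop-max → 75; now {59}
insert 91 → {91, 59}
pop-max → 91; now {59}
pop-max → 59; now {}
insert 73 → {73}
pop-max → 73; now {}
insert 72 → {72}
insert 71 → {72, 71}
insert 83 → {83, 72, 71}
insert 87 → {87, 83, 72, 71}
pop-max → 87; now {83, 72, 71}
pop-max → 83; now {72, 71}
pop-max → 72; now {71}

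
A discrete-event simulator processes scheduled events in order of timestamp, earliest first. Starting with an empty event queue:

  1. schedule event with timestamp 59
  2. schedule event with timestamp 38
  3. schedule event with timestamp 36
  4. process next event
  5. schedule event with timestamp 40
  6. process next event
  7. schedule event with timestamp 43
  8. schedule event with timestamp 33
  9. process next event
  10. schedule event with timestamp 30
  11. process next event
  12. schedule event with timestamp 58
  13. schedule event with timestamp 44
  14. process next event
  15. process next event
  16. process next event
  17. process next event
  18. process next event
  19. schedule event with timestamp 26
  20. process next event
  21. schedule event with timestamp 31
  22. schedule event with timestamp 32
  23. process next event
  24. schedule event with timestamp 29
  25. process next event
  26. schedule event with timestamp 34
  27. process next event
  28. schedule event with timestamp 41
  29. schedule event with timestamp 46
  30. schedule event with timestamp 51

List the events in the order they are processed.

insert 59 → {59}
insert 38 → {38, 59}
insert 36 → {36, 38, 59}
process next event → 36; now {38, 59}
insert 40 → {38, 40, 59}
process next event → 38; now {40, 59}
insert 43 → {40, 43, 59}
insert 33 → {33, 40, 43, 59}
process next event → 33; now {40, 43, 59}
insert 30 → {30, 40, 43, 59}
process next event → 30; now {40, 43, 59}
insert 58 → {40, 43, 58, 59}
insert 44 → {40, 43, 44, 58, 59}
process next event → 40; now {43, 44, 58, 59}
process next event → 43; now {44, 58, 59}
process next event → 44; now {58, 59}
process next event → 58; now {59}
process next event → 59; now {}
insert 26 → {26}
process next event → 26; now {}
insert 31 → {31}
insert 32 → {31, 32}
process next event → 31; now {32}
insert 29 → {29, 32}
process next event → 29; now {32}
insert 34 → {32, 34}
process next event → 32; now {34}
insert 41 → {34, 41}
insert 46 → {34, 41, 46}
insert 51 → {34, 41, 46, 51}

36 → 38 → 33 → 30 → 40 → 43 → 44 → 58 → 59 → 26 → 31 → 29 → 32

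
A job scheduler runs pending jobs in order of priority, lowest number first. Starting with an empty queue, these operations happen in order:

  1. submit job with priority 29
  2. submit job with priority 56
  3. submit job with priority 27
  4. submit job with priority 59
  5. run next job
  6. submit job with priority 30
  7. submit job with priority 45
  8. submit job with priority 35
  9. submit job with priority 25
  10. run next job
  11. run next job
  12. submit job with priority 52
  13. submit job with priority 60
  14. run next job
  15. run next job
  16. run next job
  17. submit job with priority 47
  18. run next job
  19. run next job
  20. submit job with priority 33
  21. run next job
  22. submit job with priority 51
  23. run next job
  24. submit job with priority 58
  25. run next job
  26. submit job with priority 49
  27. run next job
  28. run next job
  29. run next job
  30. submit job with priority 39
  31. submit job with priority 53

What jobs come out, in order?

27, 25, 29, 30, 35, 45, 47, 52, 33, 51, 56, 49, 58, 59

insert 29 → {29}
insert 56 → {29, 56}
insert 27 → {27, 29, 56}
insert 59 → {27, 29, 56, 59}
run next job → 27; now {29, 56, 59}
insert 30 → {29, 30, 56, 59}
insert 45 → {29, 30, 45, 56, 59}
insert 35 → {29, 30, 35, 45, 56, 59}
insert 25 → {25, 29, 30, 35, 45, 56, 59}
run next job → 25; now {29, 30, 35, 45, 56, 59}
run next job → 29; now {30, 35, 45, 56, 59}
insert 52 → {30, 35, 45, 52, 56, 59}
insert 60 → {30, 35, 45, 52, 56, 59, 60}
run next job → 30; now {35, 45, 52, 56, 59, 60}
run next job → 35; now {45, 52, 56, 59, 60}
run next job → 45; now {52, 56, 59, 60}
insert 47 → {47, 52, 56, 59, 60}
run next job → 47; now {52, 56, 59, 60}
run next job → 52; now {56, 59, 60}
insert 33 → {33, 56, 59, 60}
run next job → 33; now {56, 59, 60}
insert 51 → {51, 56, 59, 60}
run next job → 51; now {56, 59, 60}
insert 58 → {56, 58, 59, 60}
run next job → 56; now {58, 59, 60}
insert 49 → {49, 58, 59, 60}
run next job → 49; now {58, 59, 60}
run next job → 58; now {59, 60}
run next job → 59; now {60}
insert 39 → {39, 60}
insert 53 → {39, 53, 60}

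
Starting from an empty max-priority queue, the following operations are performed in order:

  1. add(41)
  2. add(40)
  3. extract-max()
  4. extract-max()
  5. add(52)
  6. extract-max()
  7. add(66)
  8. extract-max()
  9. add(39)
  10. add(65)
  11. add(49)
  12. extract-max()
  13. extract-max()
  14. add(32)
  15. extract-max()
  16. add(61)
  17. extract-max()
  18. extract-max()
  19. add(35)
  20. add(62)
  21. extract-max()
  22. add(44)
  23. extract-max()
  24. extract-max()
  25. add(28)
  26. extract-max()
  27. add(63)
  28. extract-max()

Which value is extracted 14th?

63

insert 41 → {41}
insert 40 → {41, 40}
extract-max → 41; now {40}
extract-max → 40; now {}
insert 52 → {52}
extract-max → 52; now {}
insert 66 → {66}
extract-max → 66; now {}
insert 39 → {39}
insert 65 → {65, 39}
insert 49 → {65, 49, 39}
extract-max → 65; now {49, 39}
extract-max → 49; now {39}
insert 32 → {39, 32}
extract-max → 39; now {32}
insert 61 → {61, 32}
extract-max → 61; now {32}
extract-max → 32; now {}
insert 35 → {35}
insert 62 → {62, 35}
extract-max → 62; now {35}
insert 44 → {44, 35}
extract-max → 44; now {35}
extract-max → 35; now {}
insert 28 → {28}
extract-max → 28; now {}
insert 63 → {63}
extract-max → 63; now {}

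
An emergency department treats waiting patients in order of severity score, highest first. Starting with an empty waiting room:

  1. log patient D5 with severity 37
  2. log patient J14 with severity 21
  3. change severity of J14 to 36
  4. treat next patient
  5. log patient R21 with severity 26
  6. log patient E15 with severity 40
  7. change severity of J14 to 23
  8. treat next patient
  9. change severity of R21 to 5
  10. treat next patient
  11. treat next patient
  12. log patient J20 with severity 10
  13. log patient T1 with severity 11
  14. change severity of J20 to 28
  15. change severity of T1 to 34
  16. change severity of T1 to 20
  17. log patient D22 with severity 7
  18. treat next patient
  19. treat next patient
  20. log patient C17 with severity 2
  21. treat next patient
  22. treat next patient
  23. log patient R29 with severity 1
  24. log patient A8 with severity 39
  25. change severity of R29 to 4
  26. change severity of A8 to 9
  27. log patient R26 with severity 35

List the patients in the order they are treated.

add D5 (severity 37) → {D5:37}
add J14 (severity 21) → {D5:37, J14:21}
update J14 to severity 36 → {D5:37, J14:36}
treat next patient → D5; now {J14:36}
add R21 (severity 26) → {J14:36, R21:26}
add E15 (severity 40) → {E15:40, J14:36, R21:26}
update J14 to severity 23 → {E15:40, R21:26, J14:23}
treat next patient → E15; now {R21:26, J14:23}
update R21 to severity 5 → {J14:23, R21:5}
treat next patient → J14; now {R21:5}
treat next patient → R21; now {}
add J20 (severity 10) → {J20:10}
add T1 (severity 11) → {T1:11, J20:10}
update J20 to severity 28 → {J20:28, T1:11}
update T1 to severity 34 → {T1:34, J20:28}
update T1 to severity 20 → {J20:28, T1:20}
add D22 (severity 7) → {J20:28, T1:20, D22:7}
treat next patient → J20; now {T1:20, D22:7}
treat next patient → T1; now {D22:7}
add C17 (severity 2) → {D22:7, C17:2}
treat next patient → D22; now {C17:2}
treat next patient → C17; now {}
add R29 (severity 1) → {R29:1}
add A8 (severity 39) → {A8:39, R29:1}
update R29 to severity 4 → {A8:39, R29:4}
update A8 to severity 9 → {A8:9, R29:4}
add R26 (severity 35) → {R26:35, A8:9, R29:4}

[D5, E15, J14, R21, J20, T1, D22, C17]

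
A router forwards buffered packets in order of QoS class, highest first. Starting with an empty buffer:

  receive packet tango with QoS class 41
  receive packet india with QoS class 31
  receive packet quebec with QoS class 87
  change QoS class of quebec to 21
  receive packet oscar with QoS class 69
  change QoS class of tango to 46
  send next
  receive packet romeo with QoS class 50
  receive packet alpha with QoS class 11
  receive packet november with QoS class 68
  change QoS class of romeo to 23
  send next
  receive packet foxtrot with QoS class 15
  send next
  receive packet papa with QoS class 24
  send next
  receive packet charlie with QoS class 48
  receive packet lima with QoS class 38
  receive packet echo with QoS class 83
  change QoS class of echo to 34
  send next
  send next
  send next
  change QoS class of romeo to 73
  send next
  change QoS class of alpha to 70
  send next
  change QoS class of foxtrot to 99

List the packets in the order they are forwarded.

oscar → november → tango → india → charlie → lima → echo → romeo → alpha

add tango (QoS class 41) → {tango:41}
add india (QoS class 31) → {tango:41, india:31}
add quebec (QoS class 87) → {quebec:87, tango:41, india:31}
update quebec to QoS class 21 → {tango:41, india:31, quebec:21}
add oscar (QoS class 69) → {oscar:69, tango:41, india:31, quebec:21}
update tango to QoS class 46 → {oscar:69, tango:46, india:31, quebec:21}
send next → oscar; now {tango:46, india:31, quebec:21}
add romeo (QoS class 50) → {romeo:50, tango:46, india:31, quebec:21}
add alpha (QoS class 11) → {romeo:50, tango:46, india:31, quebec:21, alpha:11}
add november (QoS class 68) → {november:68, romeo:50, tango:46, india:31, quebec:21, alpha:11}
update romeo to QoS class 23 → {november:68, tango:46, india:31, romeo:23, quebec:21, alpha:11}
send next → november; now {tango:46, india:31, romeo:23, quebec:21, alpha:11}
add foxtrot (QoS class 15) → {tango:46, india:31, romeo:23, quebec:21, foxtrot:15, alpha:11}
send next → tango; now {india:31, romeo:23, quebec:21, foxtrot:15, alpha:11}
add papa (QoS class 24) → {india:31, papa:24, romeo:23, quebec:21, foxtrot:15, alpha:11}
send next → india; now {papa:24, romeo:23, quebec:21, foxtrot:15, alpha:11}
add charlie (QoS class 48) → {charlie:48, papa:24, romeo:23, quebec:21, foxtrot:15, alpha:11}
add lima (QoS class 38) → {charlie:48, lima:38, papa:24, romeo:23, quebec:21, foxtrot:15, alpha:11}
add echo (QoS class 83) → {echo:83, charlie:48, lima:38, papa:24, romeo:23, quebec:21, foxtrot:15, alpha:11}
update echo to QoS class 34 → {charlie:48, lima:38, echo:34, papa:24, romeo:23, quebec:21, foxtrot:15, alpha:11}
send next → charlie; now {lima:38, echo:34, papa:24, romeo:23, quebec:21, foxtrot:15, alpha:11}
send next → lima; now {echo:34, papa:24, romeo:23, quebec:21, foxtrot:15, alpha:11}
send next → echo; now {papa:24, romeo:23, quebec:21, foxtrot:15, alpha:11}
update romeo to QoS class 73 → {romeo:73, papa:24, quebec:21, foxtrot:15, alpha:11}
send next → romeo; now {papa:24, quebec:21, foxtrot:15, alpha:11}
update alpha to QoS class 70 → {alpha:70, papa:24, quebec:21, foxtrot:15}
send next → alpha; now {papa:24, quebec:21, foxtrot:15}
update foxtrot to QoS class 99 → {foxtrot:99, papa:24, quebec:21}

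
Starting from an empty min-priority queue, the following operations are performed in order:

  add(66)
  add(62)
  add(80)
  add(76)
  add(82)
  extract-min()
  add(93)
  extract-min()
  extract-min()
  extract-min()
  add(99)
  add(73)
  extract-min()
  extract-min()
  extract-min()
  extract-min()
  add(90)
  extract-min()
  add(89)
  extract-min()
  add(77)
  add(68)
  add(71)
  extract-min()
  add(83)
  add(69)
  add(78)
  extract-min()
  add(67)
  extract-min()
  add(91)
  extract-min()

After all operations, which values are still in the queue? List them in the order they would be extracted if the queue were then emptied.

[77, 78, 83, 91]

insert 66 → {66}
insert 62 → {62, 66}
insert 80 → {62, 66, 80}
insert 76 → {62, 66, 76, 80}
insert 82 → {62, 66, 76, 80, 82}
extract-min → 62; now {66, 76, 80, 82}
insert 93 → {66, 76, 80, 82, 93}
extract-min → 66; now {76, 80, 82, 93}
extract-min → 76; now {80, 82, 93}
extract-min → 80; now {82, 93}
insert 99 → {82, 93, 99}
insert 73 → {73, 82, 93, 99}
extract-min → 73; now {82, 93, 99}
extract-min → 82; now {93, 99}
extract-min → 93; now {99}
extract-min → 99; now {}
insert 90 → {90}
extract-min → 90; now {}
insert 89 → {89}
extract-min → 89; now {}
insert 77 → {77}
insert 68 → {68, 77}
insert 71 → {68, 71, 77}
extract-min → 68; now {71, 77}
insert 83 → {71, 77, 83}
insert 69 → {69, 71, 77, 83}
insert 78 → {69, 71, 77, 78, 83}
extract-min → 69; now {71, 77, 78, 83}
insert 67 → {67, 71, 77, 78, 83}
extract-min → 67; now {71, 77, 78, 83}
insert 91 → {71, 77, 78, 83, 91}
extract-min → 71; now {77, 78, 83, 91}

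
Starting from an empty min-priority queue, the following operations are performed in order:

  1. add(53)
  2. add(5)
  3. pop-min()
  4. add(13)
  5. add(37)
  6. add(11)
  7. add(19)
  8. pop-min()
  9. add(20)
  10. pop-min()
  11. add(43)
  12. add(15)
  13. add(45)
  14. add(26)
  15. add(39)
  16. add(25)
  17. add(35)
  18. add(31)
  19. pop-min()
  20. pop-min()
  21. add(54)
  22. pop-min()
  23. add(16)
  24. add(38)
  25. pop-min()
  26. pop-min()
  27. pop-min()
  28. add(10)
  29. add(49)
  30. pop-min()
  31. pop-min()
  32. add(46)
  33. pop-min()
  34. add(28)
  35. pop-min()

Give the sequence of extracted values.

[5, 11, 13, 15, 19, 20, 16, 25, 26, 10, 31, 35, 28]

insert 53 → {53}
insert 5 → {5, 53}
pop-min → 5; now {53}
insert 13 → {13, 53}
insert 37 → {13, 37, 53}
insert 11 → {11, 13, 37, 53}
insert 19 → {11, 13, 19, 37, 53}
pop-min → 11; now {13, 19, 37, 53}
insert 20 → {13, 19, 20, 37, 53}
pop-min → 13; now {19, 20, 37, 53}
insert 43 → {19, 20, 37, 43, 53}
insert 15 → {15, 19, 20, 37, 43, 53}
insert 45 → {15, 19, 20, 37, 43, 45, 53}
insert 26 → {15, 19, 20, 26, 37, 43, 45, 53}
insert 39 → {15, 19, 20, 26, 37, 39, 43, 45, 53}
insert 25 → {15, 19, 20, 25, 26, 37, 39, 43, 45, 53}
insert 35 → {15, 19, 20, 25, 26, 35, 37, 39, 43, 45, 53}
insert 31 → {15, 19, 20, 25, 26, 31, 35, 37, 39, 43, 45, 53}
pop-min → 15; now {19, 20, 25, 26, 31, 35, 37, 39, 43, 45, 53}
pop-min → 19; now {20, 25, 26, 31, 35, 37, 39, 43, 45, 53}
insert 54 → {20, 25, 26, 31, 35, 37, 39, 43, 45, 53, 54}
pop-min → 20; now {25, 26, 31, 35, 37, 39, 43, 45, 53, 54}
insert 16 → {16, 25, 26, 31, 35, 37, 39, 43, 45, 53, 54}
insert 38 → {16, 25, 26, 31, 35, 37, 38, 39, 43, 45, 53, 54}
pop-min → 16; now {25, 26, 31, 35, 37, 38, 39, 43, 45, 53, 54}
pop-min → 25; now {26, 31, 35, 37, 38, 39, 43, 45, 53, 54}
pop-min → 26; now {31, 35, 37, 38, 39, 43, 45, 53, 54}
insert 10 → {10, 31, 35, 37, 38, 39, 43, 45, 53, 54}
insert 49 → {10, 31, 35, 37, 38, 39, 43, 45, 49, 53, 54}
pop-min → 10; now {31, 35, 37, 38, 39, 43, 45, 49, 53, 54}
pop-min → 31; now {35, 37, 38, 39, 43, 45, 49, 53, 54}
insert 46 → {35, 37, 38, 39, 43, 45, 46, 49, 53, 54}
pop-min → 35; now {37, 38, 39, 43, 45, 46, 49, 53, 54}
insert 28 → {28, 37, 38, 39, 43, 45, 46, 49, 53, 54}
pop-min → 28; now {37, 38, 39, 43, 45, 46, 49, 53, 54}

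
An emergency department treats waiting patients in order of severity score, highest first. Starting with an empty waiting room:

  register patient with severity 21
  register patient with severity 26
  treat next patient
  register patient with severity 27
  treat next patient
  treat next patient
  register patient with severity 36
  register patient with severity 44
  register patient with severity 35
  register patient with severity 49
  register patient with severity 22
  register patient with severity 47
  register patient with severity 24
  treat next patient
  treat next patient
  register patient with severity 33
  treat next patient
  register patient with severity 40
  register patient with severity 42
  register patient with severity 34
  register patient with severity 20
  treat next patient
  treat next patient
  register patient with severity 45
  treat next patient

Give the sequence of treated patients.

[26, 27, 21, 49, 47, 44, 42, 40, 45]

insert 21 → {21}
insert 26 → {26, 21}
treat next patient → 26; now {21}
insert 27 → {27, 21}
treat next patient → 27; now {21}
treat next patient → 21; now {}
insert 36 → {36}
insert 44 → {44, 36}
insert 35 → {44, 36, 35}
insert 49 → {49, 44, 36, 35}
insert 22 → {49, 44, 36, 35, 22}
insert 47 → {49, 47, 44, 36, 35, 22}
insert 24 → {49, 47, 44, 36, 35, 24, 22}
treat next patient → 49; now {47, 44, 36, 35, 24, 22}
treat next patient → 47; now {44, 36, 35, 24, 22}
insert 33 → {44, 36, 35, 33, 24, 22}
treat next patient → 44; now {36, 35, 33, 24, 22}
insert 40 → {40, 36, 35, 33, 24, 22}
insert 42 → {42, 40, 36, 35, 33, 24, 22}
insert 34 → {42, 40, 36, 35, 34, 33, 24, 22}
insert 20 → {42, 40, 36, 35, 34, 33, 24, 22, 20}
treat next patient → 42; now {40, 36, 35, 34, 33, 24, 22, 20}
treat next patient → 40; now {36, 35, 34, 33, 24, 22, 20}
insert 45 → {45, 36, 35, 34, 33, 24, 22, 20}
treat next patient → 45; now {36, 35, 34, 33, 24, 22, 20}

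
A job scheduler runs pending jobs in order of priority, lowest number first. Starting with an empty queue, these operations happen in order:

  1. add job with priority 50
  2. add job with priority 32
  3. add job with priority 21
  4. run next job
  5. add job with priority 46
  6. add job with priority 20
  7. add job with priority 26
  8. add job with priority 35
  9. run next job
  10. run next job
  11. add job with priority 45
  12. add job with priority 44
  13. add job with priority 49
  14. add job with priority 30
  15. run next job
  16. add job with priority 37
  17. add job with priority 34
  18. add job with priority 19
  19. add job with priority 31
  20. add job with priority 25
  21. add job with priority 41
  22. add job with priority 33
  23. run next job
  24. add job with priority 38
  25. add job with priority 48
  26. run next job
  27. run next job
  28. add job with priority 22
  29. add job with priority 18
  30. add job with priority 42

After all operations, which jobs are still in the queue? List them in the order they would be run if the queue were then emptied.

18, 22, 32, 33, 34, 35, 37, 38, 41, 42, 44, 45, 46, 48, 49, 50

insert 50 → {50}
insert 32 → {32, 50}
insert 21 → {21, 32, 50}
run next job → 21; now {32, 50}
insert 46 → {32, 46, 50}
insert 20 → {20, 32, 46, 50}
insert 26 → {20, 26, 32, 46, 50}
insert 35 → {20, 26, 32, 35, 46, 50}
run next job → 20; now {26, 32, 35, 46, 50}
run next job → 26; now {32, 35, 46, 50}
insert 45 → {32, 35, 45, 46, 50}
insert 44 → {32, 35, 44, 45, 46, 50}
insert 49 → {32, 35, 44, 45, 46, 49, 50}
insert 30 → {30, 32, 35, 44, 45, 46, 49, 50}
run next job → 30; now {32, 35, 44, 45, 46, 49, 50}
insert 37 → {32, 35, 37, 44, 45, 46, 49, 50}
insert 34 → {32, 34, 35, 37, 44, 45, 46, 49, 50}
insert 19 → {19, 32, 34, 35, 37, 44, 45, 46, 49, 50}
insert 31 → {19, 31, 32, 34, 35, 37, 44, 45, 46, 49, 50}
insert 25 → {19, 25, 31, 32, 34, 35, 37, 44, 45, 46, 49, 50}
insert 41 → {19, 25, 31, 32, 34, 35, 37, 41, 44, 45, 46, 49, 50}
insert 33 → {19, 25, 31, 32, 33, 34, 35, 37, 41, 44, 45, 46, 49, 50}
run next job → 19; now {25, 31, 32, 33, 34, 35, 37, 41, 44, 45, 46, 49, 50}
insert 38 → {25, 31, 32, 33, 34, 35, 37, 38, 41, 44, 45, 46, 49, 50}
insert 48 → {25, 31, 32, 33, 34, 35, 37, 38, 41, 44, 45, 46, 48, 49, 50}
run next job → 25; now {31, 32, 33, 34, 35, 37, 38, 41, 44, 45, 46, 48, 49, 50}
run next job → 31; now {32, 33, 34, 35, 37, 38, 41, 44, 45, 46, 48, 49, 50}
insert 22 → {22, 32, 33, 34, 35, 37, 38, 41, 44, 45, 46, 48, 49, 50}
insert 18 → {18, 22, 32, 33, 34, 35, 37, 38, 41, 44, 45, 46, 48, 49, 50}
insert 42 → {18, 22, 32, 33, 34, 35, 37, 38, 41, 42, 44, 45, 46, 48, 49, 50}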